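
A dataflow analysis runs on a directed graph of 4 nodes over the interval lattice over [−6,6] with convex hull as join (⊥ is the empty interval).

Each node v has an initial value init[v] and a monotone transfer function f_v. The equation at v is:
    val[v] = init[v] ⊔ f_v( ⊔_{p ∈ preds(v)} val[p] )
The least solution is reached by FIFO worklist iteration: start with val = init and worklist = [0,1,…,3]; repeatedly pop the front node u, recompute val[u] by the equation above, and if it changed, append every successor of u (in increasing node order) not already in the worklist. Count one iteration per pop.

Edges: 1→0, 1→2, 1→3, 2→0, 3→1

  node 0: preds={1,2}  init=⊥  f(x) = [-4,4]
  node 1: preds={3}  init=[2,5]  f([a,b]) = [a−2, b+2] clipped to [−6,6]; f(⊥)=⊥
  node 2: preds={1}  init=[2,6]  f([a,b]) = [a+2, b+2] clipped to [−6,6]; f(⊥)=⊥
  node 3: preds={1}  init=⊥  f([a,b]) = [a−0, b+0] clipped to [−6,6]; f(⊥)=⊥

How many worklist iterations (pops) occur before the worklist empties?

Iteration log — 24 steps:
  step 1. node 0  ⊔preds=[2,6]  new=[-4,4]  old=⊥  +wl: 
  step 2. node 1  ⊔preds=⊥  new=[2,5]  stable
  step 3. node 2  ⊔preds=[2,5]  new=[2,6]  stable
  step 4. node 3  ⊔preds=[2,5]  new=[2,5]  old=⊥  +wl: 1
  step 5. node 1  ⊔preds=[2,5]  new=[0,6]  old=[2,5]  +wl: 0,2,3
  step 6. node 0  ⊔preds=[0,6]  new=[-4,4]  stable
  step 7. node 2  ⊔preds=[0,6]  new=[2,6]  stable
  step 8. node 3  ⊔preds=[0,6]  new=[0,6]  old=[2,5]  +wl: 1
  step 9. node 1  ⊔preds=[0,6]  new=[-2,6]  old=[0,6]  +wl: 0,2,3
  step 10. node 0  ⊔preds=[-2,6]  new=[-4,4]  stable
  step 11. node 2  ⊔preds=[-2,6]  new=[0,6]  old=[2,6]  +wl: 0
  step 12. node 3  ⊔preds=[-2,6]  new=[-2,6]  old=[0,6]  +wl: 1
  step 13. node 0  ⊔preds=[-2,6]  new=[-4,4]  stable
  step 14. node 1  ⊔preds=[-2,6]  new=[-4,6]  old=[-2,6]  +wl: 0,2,3
  step 15. node 0  ⊔preds=[-4,6]  new=[-4,4]  stable
  step 16. node 2  ⊔preds=[-4,6]  new=[-2,6]  old=[0,6]  +wl: 0
  step 17. node 3  ⊔preds=[-4,6]  new=[-4,6]  old=[-2,6]  +wl: 1
  step 18. node 0  ⊔preds=[-4,6]  new=[-4,4]  stable
  step 19. node 1  ⊔preds=[-4,6]  new=[-6,6]  old=[-4,6]  +wl: 0,2,3
  step 20. node 0  ⊔preds=[-6,6]  new=[-4,4]  stable
  step 21. node 2  ⊔preds=[-6,6]  new=[-4,6]  old=[-2,6]  +wl: 0
  step 22. node 3  ⊔preds=[-6,6]  new=[-6,6]  old=[-4,6]  +wl: 1
  step 23. node 0  ⊔preds=[-6,6]  new=[-4,4]  stable
  step 24. node 1  ⊔preds=[-6,6]  new=[-6,6]  stable

Least fixpoint reached:
  node 0: [-4,4]
  node 1: [-6,6]
  node 2: [-4,6]
  node 3: [-6,6]

24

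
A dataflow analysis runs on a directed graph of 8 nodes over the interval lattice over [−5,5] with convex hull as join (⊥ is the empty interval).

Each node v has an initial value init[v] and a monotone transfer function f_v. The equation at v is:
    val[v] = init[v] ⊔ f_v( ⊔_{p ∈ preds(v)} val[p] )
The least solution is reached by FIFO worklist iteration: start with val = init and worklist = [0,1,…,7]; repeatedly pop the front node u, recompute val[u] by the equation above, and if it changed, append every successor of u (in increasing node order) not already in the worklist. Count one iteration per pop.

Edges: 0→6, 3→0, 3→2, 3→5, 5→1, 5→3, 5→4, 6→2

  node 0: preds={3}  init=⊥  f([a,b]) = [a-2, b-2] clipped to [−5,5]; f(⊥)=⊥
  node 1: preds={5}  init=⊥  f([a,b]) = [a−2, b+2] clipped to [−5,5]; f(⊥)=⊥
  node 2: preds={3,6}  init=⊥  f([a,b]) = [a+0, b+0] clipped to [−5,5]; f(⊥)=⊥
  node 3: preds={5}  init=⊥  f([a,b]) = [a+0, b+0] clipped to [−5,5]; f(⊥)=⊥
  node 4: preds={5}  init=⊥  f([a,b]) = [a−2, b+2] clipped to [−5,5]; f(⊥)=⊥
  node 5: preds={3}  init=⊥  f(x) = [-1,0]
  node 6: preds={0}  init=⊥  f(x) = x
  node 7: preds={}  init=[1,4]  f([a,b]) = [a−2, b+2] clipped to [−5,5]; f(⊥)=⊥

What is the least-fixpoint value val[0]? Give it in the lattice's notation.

Iteration log — 16 steps:
  step 1. node 0  ⊔preds=⊥  new=⊥  stable
  step 2. node 1  ⊔preds=⊥  new=⊥  stable
  step 3. node 2  ⊔preds=⊥  new=⊥  stable
  step 4. node 3  ⊔preds=⊥  new=⊥  stable
  step 5. node 4  ⊔preds=⊥  new=⊥  stable
  step 6. node 5  ⊔preds=⊥  new=[-1,0]  old=⊥  +wl: 1,3,4
  step 7. node 6  ⊔preds=⊥  new=⊥  stable
  step 8. node 7  ⊔preds=⊥  new=[1,4]  stable
  step 9. node 1  ⊔preds=[-1,0]  new=[-3,2]  old=⊥  +wl: 
  step 10. node 3  ⊔preds=[-1,0]  new=[-1,0]  old=⊥  +wl: 0,2,5
  step 11. node 4  ⊔preds=[-1,0]  new=[-3,2]  old=⊥  +wl: 
  step 12. node 0  ⊔preds=[-1,0]  new=[-3,-2]  old=⊥  +wl: 6
  step 13. node 2  ⊔preds=[-1,0]  new=[-1,0]  old=⊥  +wl: 
  step 14. node 5  ⊔preds=[-1,0]  new=[-1,0]  stable
  step 15. node 6  ⊔preds=[-3,-2]  new=[-3,-2]  old=⊥  +wl: 2
  step 16. node 2  ⊔preds=[-3,0]  new=[-3,0]  old=[-1,0]  +wl: 

Least fixpoint reached:
  node 0: [-3,-2]
  node 1: [-3,2]
  node 2: [-3,0]
  node 3: [-1,0]
  node 4: [-3,2]
  node 5: [-1,0]
  node 6: [-3,-2]
  node 7: [1,4]

[-3,-2]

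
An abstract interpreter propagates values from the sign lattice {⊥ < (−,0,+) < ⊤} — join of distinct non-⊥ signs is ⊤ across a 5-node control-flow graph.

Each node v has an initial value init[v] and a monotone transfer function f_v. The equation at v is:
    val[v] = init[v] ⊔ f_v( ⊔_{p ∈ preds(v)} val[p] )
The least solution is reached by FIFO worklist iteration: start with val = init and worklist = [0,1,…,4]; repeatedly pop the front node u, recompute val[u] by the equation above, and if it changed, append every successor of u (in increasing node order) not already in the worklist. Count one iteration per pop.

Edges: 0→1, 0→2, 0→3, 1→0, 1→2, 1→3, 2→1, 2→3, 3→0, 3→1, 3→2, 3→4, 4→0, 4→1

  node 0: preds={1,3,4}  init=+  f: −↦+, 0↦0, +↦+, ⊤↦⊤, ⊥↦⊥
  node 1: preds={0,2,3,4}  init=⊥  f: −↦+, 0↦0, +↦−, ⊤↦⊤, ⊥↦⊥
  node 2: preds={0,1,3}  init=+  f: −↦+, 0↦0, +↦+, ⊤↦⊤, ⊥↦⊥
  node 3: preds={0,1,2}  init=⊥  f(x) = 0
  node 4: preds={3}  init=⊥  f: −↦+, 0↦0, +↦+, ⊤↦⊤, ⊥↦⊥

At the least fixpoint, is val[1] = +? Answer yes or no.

Trace (10 dequeues):
  [1] u=0 | in ⊥ | out + | ==
  [2] u=1 | in + | out − | prev ⊥ | push {0}
  [3] u=2 | in ⊤ | out ⊤ | prev + | push {1}
  [4] u=3 | in ⊤ | out 0 | prev ⊥ | push {2}
  [5] u=4 | in 0 | out 0 | prev ⊥ | push {}
  [6] u=0 | in ⊤ | out ⊤ | prev + | push {3}
  [7] u=1 | in ⊤ | out ⊤ | prev − | push {0}
  [8] u=2 | in ⊤ | out ⊤ | ==
  [9] u=3 | in ⊤ | out 0 | ==
  [10] u=0 | in ⊤ | out ⊤ | ==

Converged values:
  [0] ⊤
  [1] ⊤
  [2] ⊤
  [3] 0
  [4] 0

no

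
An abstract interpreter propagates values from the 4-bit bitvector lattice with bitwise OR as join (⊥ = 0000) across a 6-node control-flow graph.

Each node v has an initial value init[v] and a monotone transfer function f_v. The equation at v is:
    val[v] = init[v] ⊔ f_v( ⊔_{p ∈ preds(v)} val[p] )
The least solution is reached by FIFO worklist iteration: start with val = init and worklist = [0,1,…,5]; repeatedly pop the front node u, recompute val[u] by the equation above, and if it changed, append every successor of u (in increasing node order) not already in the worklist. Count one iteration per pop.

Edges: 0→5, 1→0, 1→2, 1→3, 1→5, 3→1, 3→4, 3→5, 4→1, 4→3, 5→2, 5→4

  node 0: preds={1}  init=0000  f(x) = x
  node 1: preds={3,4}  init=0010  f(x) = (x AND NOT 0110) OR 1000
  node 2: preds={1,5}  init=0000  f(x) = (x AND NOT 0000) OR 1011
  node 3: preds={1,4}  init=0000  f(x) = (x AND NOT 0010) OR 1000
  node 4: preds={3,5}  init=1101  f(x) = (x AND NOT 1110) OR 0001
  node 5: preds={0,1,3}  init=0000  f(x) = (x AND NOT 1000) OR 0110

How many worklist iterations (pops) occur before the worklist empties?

Worklist (11 pops):
  #1 pop 0: in=0010 → 0010 (was 0000); enqueue []
  #2 pop 1: in=1101 → 1011 (was 0010); enqueue [0]
  #3 pop 2: in=1011 → 1011 (was 0000); enqueue []
  #4 pop 3: in=1111 → 1101 (was 0000); enqueue [1]
  #5 pop 4: in=1101 → 1101 (no change)
  #6 pop 5: in=1111 → 0111 (was 0000); enqueue [2,4]
  #7 pop 0: in=1011 → 1011 (was 0010); enqueue [5]
  #8 pop 1: in=1101 → 1011 (no change)
  #9 pop 2: in=1111 → 1111 (was 1011); enqueue []
  #10 pop 4: in=1111 → 1101 (no change)
  #11 pop 5: in=1111 → 0111 (no change)

Fixpoint:
  val[0] = 1011
  val[1] = 1011
  val[2] = 1111
  val[3] = 1101
  val[4] = 1101
  val[5] = 0111

11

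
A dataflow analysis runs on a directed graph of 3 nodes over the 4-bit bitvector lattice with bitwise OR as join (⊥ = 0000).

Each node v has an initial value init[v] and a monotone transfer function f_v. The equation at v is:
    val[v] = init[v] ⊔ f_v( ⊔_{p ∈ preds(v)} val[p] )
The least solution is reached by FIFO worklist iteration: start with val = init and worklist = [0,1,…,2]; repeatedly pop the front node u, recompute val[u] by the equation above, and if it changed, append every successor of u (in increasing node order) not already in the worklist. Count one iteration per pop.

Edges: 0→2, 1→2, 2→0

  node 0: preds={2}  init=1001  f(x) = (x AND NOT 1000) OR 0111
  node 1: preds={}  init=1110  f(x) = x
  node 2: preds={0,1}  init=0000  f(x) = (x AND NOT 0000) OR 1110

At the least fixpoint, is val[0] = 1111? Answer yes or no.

yes

Worklist (4 pops):
  #1 pop 0: in=0000 → 1111 (was 1001); enqueue []
  #2 pop 1: in=0000 → 1110 (no change)
  #3 pop 2: in=1111 → 1111 (was 0000); enqueue [0]
  #4 pop 0: in=1111 → 1111 (no change)

Fixpoint:
  val[0] = 1111
  val[1] = 1110
  val[2] = 1111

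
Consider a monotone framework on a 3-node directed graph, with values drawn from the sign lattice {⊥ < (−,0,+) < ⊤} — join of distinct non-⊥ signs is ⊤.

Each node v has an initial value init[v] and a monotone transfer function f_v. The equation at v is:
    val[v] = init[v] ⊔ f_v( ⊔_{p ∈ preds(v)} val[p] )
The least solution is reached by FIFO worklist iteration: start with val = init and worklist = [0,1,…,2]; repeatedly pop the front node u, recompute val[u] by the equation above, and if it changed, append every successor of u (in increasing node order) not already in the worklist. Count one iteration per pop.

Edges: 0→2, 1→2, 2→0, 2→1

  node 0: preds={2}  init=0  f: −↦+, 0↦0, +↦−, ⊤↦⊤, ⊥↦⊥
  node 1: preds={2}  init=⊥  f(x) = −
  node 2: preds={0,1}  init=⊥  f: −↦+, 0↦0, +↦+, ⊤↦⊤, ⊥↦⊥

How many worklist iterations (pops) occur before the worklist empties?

6

Iteration log — 6 steps:
  step 1. node 0  ⊔preds=⊥  new=0  stable
  step 2. node 1  ⊔preds=⊥  new=−  old=⊥  +wl: 
  step 3. node 2  ⊔preds=⊤  new=⊤  old=⊥  +wl: 0,1
  step 4. node 0  ⊔preds=⊤  new=⊤  old=0  +wl: 2
  step 5. node 1  ⊔preds=⊤  new=−  stable
  step 6. node 2  ⊔preds=⊤  new=⊤  stable

Least fixpoint reached:
  node 0: ⊤
  node 1: −
  node 2: ⊤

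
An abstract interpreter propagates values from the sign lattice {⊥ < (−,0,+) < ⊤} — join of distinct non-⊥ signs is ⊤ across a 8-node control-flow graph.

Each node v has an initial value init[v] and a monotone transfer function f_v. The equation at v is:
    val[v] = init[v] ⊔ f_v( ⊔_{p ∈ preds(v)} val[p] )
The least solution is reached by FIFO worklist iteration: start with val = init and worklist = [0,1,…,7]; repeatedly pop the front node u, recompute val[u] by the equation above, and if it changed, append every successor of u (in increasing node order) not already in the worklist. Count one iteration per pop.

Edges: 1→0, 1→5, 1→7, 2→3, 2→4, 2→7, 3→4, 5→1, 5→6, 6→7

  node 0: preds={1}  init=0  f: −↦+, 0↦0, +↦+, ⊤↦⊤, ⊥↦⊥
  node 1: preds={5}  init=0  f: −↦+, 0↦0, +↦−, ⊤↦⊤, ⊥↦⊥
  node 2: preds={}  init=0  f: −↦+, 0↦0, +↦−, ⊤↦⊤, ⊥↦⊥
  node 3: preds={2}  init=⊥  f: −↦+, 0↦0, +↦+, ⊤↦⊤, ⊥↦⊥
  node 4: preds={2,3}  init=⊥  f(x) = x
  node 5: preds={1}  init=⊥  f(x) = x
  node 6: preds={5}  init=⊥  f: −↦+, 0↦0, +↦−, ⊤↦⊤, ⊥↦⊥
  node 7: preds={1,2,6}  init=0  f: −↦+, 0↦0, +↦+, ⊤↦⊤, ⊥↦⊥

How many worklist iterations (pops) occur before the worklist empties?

Trace (9 dequeues):
  [1] u=0 | in 0 | out 0 | ==
  [2] u=1 | in ⊥ | out 0 | ==
  [3] u=2 | in ⊥ | out 0 | ==
  [4] u=3 | in 0 | out 0 | prev ⊥ | push {}
  [5] u=4 | in 0 | out 0 | prev ⊥ | push {}
  [6] u=5 | in 0 | out 0 | prev ⊥ | push {1}
  [7] u=6 | in 0 | out 0 | prev ⊥ | push {}
  [8] u=7 | in 0 | out 0 | ==
  [9] u=1 | in 0 | out 0 | ==

Converged values:
  [0] 0
  [1] 0
  [2] 0
  [3] 0
  [4] 0
  [5] 0
  [6] 0
  [7] 0

9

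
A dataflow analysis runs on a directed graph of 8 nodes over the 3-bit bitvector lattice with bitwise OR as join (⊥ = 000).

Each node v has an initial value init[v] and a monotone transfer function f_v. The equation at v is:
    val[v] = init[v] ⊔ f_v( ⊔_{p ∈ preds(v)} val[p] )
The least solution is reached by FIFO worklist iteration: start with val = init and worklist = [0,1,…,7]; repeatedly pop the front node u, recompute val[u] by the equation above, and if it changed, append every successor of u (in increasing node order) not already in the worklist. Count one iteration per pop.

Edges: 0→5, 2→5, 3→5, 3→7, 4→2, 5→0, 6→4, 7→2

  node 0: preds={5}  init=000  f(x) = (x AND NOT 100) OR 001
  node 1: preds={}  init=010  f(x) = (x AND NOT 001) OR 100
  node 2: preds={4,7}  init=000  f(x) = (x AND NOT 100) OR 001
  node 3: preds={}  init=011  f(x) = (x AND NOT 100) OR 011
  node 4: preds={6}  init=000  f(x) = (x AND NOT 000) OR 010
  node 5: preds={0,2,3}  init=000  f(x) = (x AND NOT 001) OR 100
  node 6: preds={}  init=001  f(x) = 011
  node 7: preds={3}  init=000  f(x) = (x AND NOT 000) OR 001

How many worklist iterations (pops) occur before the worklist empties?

Iteration log — 12 steps:
  step 1. node 0  ⊔preds=000  new=001  old=000  +wl: 
  step 2. node 1  ⊔preds=000  new=110  old=010  +wl: 
  step 3. node 2  ⊔preds=000  new=001  old=000  +wl: 
  step 4. node 3  ⊔preds=000  new=011  stable
  step 5. node 4  ⊔preds=001  new=011  old=000  +wl: 2
  step 6. node 5  ⊔preds=011  new=110  old=000  +wl: 0
  step 7. node 6  ⊔preds=000  new=011  old=001  +wl: 4
  step 8. node 7  ⊔preds=011  new=011  old=000  +wl: 
  step 9. node 2  ⊔preds=011  new=011  old=001  +wl: 5
  step 10. node 0  ⊔preds=110  new=011  old=001  +wl: 
  step 11. node 4  ⊔preds=011  new=011  stable
  step 12. node 5  ⊔preds=011  new=110  stable

Least fixpoint reached:
  node 0: 011
  node 1: 110
  node 2: 011
  node 3: 011
  node 4: 011
  node 5: 110
  node 6: 011
  node 7: 011

12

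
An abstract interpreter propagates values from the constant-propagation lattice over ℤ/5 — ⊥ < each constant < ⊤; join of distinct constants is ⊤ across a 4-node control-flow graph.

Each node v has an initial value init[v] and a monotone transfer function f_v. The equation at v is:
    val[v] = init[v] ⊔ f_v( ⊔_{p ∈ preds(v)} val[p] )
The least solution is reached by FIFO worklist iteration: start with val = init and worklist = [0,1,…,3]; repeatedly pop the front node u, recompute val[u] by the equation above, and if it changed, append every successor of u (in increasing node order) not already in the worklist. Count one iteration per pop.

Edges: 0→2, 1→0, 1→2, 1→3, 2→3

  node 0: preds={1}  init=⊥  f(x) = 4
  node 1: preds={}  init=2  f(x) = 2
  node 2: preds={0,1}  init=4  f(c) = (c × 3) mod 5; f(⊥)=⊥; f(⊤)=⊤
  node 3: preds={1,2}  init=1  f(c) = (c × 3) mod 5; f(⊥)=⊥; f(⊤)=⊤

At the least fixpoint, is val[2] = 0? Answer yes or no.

Worklist (4 pops):
  #1 pop 0: in=2 → 4 (was ⊥); enqueue []
  #2 pop 1: in=⊥ → 2 (no change)
  #3 pop 2: in=⊤ → ⊤ (was 4); enqueue []
  #4 pop 3: in=⊤ → ⊤ (was 1); enqueue []

Fixpoint:
  val[0] = 4
  val[1] = 2
  val[2] = ⊤
  val[3] = ⊤

no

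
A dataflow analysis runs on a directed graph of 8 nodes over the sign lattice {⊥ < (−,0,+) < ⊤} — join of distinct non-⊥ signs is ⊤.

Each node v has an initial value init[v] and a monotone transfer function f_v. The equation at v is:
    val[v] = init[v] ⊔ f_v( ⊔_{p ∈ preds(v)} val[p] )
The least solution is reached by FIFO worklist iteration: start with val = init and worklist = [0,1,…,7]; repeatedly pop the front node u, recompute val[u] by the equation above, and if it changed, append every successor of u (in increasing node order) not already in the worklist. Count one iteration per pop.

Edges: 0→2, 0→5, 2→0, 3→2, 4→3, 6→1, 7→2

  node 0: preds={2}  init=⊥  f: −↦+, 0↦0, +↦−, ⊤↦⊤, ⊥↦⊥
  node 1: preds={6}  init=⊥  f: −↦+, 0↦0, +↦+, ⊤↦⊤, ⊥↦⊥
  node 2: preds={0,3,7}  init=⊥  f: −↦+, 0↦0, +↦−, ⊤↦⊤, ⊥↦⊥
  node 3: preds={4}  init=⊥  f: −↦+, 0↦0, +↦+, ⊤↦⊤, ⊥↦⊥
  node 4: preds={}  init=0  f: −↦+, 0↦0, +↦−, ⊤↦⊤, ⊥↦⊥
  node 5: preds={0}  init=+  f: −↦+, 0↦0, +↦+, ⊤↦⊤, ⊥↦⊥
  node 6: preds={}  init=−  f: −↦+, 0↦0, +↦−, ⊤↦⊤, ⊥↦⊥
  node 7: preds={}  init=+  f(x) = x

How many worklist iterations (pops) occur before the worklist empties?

Worklist (14 pops):
  #1 pop 0: in=⊥ → ⊥ (no change)
  #2 pop 1: in=− → + (was ⊥); enqueue []
  #3 pop 2: in=+ → − (was ⊥); enqueue [0]
  #4 pop 3: in=0 → 0 (was ⊥); enqueue [2]
  #5 pop 4: in=⊥ → 0 (no change)
  #6 pop 5: in=⊥ → + (no change)
  #7 pop 6: in=⊥ → − (no change)
  #8 pop 7: in=⊥ → + (no change)
  #9 pop 0: in=− → + (was ⊥); enqueue [5]
  #10 pop 2: in=⊤ → ⊤ (was −); enqueue [0]
  #11 pop 5: in=+ → + (no change)
  #12 pop 0: in=⊤ → ⊤ (was +); enqueue [2,5]
  #13 pop 2: in=⊤ → ⊤ (no change)
  #14 pop 5: in=⊤ → ⊤ (was +); enqueue []

Fixpoint:
  val[0] = ⊤
  val[1] = +
  val[2] = ⊤
  val[3] = 0
  val[4] = 0
  val[5] = ⊤
  val[6] = −
  val[7] = +

14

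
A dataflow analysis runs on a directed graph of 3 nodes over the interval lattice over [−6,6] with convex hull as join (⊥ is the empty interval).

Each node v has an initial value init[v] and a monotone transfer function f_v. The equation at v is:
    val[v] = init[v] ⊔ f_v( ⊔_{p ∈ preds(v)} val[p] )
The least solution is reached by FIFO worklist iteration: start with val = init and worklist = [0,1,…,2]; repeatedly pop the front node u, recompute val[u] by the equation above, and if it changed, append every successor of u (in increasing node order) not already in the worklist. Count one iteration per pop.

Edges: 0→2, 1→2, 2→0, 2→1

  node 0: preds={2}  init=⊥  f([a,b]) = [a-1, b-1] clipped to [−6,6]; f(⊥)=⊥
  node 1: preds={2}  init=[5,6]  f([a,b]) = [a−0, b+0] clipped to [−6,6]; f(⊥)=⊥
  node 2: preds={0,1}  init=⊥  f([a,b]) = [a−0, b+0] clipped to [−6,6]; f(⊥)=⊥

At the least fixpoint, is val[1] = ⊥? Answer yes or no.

Iteration log — 39 steps:
  step 1. node 0  ⊔preds=⊥  new=⊥  stable
  step 2. node 1  ⊔preds=⊥  new=[5,6]  stable
  step 3. node 2  ⊔preds=[5,6]  new=[5,6]  old=⊥  +wl: 0,1
  step 4. node 0  ⊔preds=[5,6]  new=[4,5]  old=⊥  +wl: 2
  step 5. node 1  ⊔preds=[5,6]  new=[5,6]  stable
  step 6. node 2  ⊔preds=[4,6]  new=[4,6]  old=[5,6]  +wl: 0,1
  step 7. node 0  ⊔preds=[4,6]  new=[3,5]  old=[4,5]  +wl: 2
  step 8. node 1  ⊔preds=[4,6]  new=[4,6]  old=[5,6]  +wl: 
  step 9. node 2  ⊔preds=[3,6]  new=[3,6]  old=[4,6]  +wl: 0,1
  step 10. node 0  ⊔preds=[3,6]  new=[2,5]  old=[3,5]  +wl: 2
  step 11. node 1  ⊔preds=[3,6]  new=[3,6]  old=[4,6]  +wl: 
  step 12. node 2  ⊔preds=[2,6]  new=[2,6]  old=[3,6]  +wl: 0,1
  step 13. node 0  ⊔preds=[2,6]  new=[1,5]  old=[2,5]  +wl: 2
  step 14. node 1  ⊔preds=[2,6]  new=[2,6]  old=[3,6]  +wl: 
  step 15. node 2  ⊔preds=[1,6]  new=[1,6]  old=[2,6]  +wl: 0,1
  step 16. node 0  ⊔preds=[1,6]  new=[0,5]  old=[1,5]  +wl: 2
  step 17. node 1  ⊔preds=[1,6]  new=[1,6]  old=[2,6]  +wl: 
  step 18. node 2  ⊔preds=[0,6]  new=[0,6]  old=[1,6]  +wl: 0,1
  step 19. node 0  ⊔preds=[0,6]  new=[-1,5]  old=[0,5]  +wl: 2
  step 20. node 1  ⊔preds=[0,6]  new=[0,6]  old=[1,6]  +wl: 
  step 21. node 2  ⊔preds=[-1,6]  new=[-1,6]  old=[0,6]  +wl: 0,1
  step 22. node 0  ⊔preds=[-1,6]  new=[-2,5]  old=[-1,5]  +wl: 2
  step 23. node 1  ⊔preds=[-1,6]  new=[-1,6]  old=[0,6]  +wl: 
  step 24. node 2  ⊔preds=[-2,6]  new=[-2,6]  old=[-1,6]  +wl: 0,1
  step 25. node 0  ⊔preds=[-2,6]  new=[-3,5]  old=[-2,5]  +wl: 2
  step 26. node 1  ⊔preds=[-2,6]  new=[-2,6]  old=[-1,6]  +wl: 
  step 27. node 2  ⊔preds=[-3,6]  new=[-3,6]  old=[-2,6]  +wl: 0,1
  step 28. node 0  ⊔preds=[-3,6]  new=[-4,5]  old=[-3,5]  +wl: 2
  step 29. node 1  ⊔preds=[-3,6]  new=[-3,6]  old=[-2,6]  +wl: 
  step 30. node 2  ⊔preds=[-4,6]  new=[-4,6]  old=[-3,6]  +wl: 0,1
  step 31. node 0  ⊔preds=[-4,6]  new=[-5,5]  old=[-4,5]  +wl: 2
  step 32. node 1  ⊔preds=[-4,6]  new=[-4,6]  old=[-3,6]  +wl: 
  step 33. node 2  ⊔preds=[-5,6]  new=[-5,6]  old=[-4,6]  +wl: 0,1
  step 34. node 0  ⊔preds=[-5,6]  new=[-6,5]  old=[-5,5]  +wl: 2
  step 35. node 1  ⊔preds=[-5,6]  new=[-5,6]  old=[-4,6]  +wl: 
  step 36. node 2  ⊔preds=[-6,6]  new=[-6,6]  old=[-5,6]  +wl: 0,1
  step 37. node 0  ⊔preds=[-6,6]  new=[-6,5]  stable
  step 38. node 1  ⊔preds=[-6,6]  new=[-6,6]  old=[-5,6]  +wl: 2
  step 39. node 2  ⊔preds=[-6,6]  new=[-6,6]  stable

Least fixpoint reached:
  node 0: [-6,5]
  node 1: [-6,6]
  node 2: [-6,6]

no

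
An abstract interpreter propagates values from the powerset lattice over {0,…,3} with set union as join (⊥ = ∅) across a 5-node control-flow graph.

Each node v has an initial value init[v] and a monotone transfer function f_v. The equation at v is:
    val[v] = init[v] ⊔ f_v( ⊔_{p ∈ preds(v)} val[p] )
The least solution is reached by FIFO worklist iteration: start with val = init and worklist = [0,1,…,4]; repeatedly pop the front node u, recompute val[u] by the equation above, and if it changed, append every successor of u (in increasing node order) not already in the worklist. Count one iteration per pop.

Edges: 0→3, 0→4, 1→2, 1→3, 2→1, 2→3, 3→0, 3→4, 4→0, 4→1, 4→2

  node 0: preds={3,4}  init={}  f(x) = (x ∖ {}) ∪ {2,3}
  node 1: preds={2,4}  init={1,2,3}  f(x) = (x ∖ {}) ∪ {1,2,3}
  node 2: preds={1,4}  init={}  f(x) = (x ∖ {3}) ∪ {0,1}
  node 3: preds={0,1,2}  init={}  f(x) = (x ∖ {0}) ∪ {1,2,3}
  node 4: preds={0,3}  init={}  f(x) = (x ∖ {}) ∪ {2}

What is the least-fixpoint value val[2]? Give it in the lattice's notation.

{0,1,2}

Worklist (10 pops):
  #1 pop 0: in={} → {2,3} (was {}); enqueue []
  #2 pop 1: in={} → {1,2,3} (no change)
  #3 pop 2: in={1,2,3} → {0,1,2} (was {}); enqueue [1]
  #4 pop 3: in={0,1,2,3} → {1,2,3} (was {}); enqueue [0]
  #5 pop 4: in={1,2,3} → {1,2,3} (was {}); enqueue [2]
  #6 pop 1: in={0,1,2,3} → {0,1,2,3} (was {1,2,3}); enqueue [3]
  #7 pop 0: in={1,2,3} → {1,2,3} (was {2,3}); enqueue [4]
  #8 pop 2: in={0,1,2,3} → {0,1,2} (no change)
  #9 pop 3: in={0,1,2,3} → {1,2,3} (no change)
  #10 pop 4: in={1,2,3} → {1,2,3} (no change)

Fixpoint:
  val[0] = {1,2,3}
  val[1] = {0,1,2,3}
  val[2] = {0,1,2}
  val[3] = {1,2,3}
  val[4] = {1,2,3}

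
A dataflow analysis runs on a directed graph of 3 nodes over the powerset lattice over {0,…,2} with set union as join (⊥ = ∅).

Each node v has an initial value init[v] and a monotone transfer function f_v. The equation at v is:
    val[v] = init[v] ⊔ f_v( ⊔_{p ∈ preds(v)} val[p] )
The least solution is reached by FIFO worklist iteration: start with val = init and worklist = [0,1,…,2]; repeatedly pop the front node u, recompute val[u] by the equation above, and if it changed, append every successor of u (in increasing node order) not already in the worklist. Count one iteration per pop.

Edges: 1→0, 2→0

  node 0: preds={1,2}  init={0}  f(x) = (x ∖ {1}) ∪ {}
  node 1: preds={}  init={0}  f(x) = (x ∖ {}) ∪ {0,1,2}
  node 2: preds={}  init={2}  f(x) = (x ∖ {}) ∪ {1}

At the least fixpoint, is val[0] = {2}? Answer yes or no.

no

Iteration log — 4 steps:
  step 1. node 0  ⊔preds={0,2}  new={0,2}  old={0}  +wl: 
  step 2. node 1  ⊔preds={}  new={0,1,2}  old={0}  +wl: 0
  step 3. node 2  ⊔preds={}  new={1,2}  old={2}  +wl: 
  step 4. node 0  ⊔preds={0,1,2}  new={0,2}  stable

Least fixpoint reached:
  node 0: {0,2}
  node 1: {0,1,2}
  node 2: {1,2}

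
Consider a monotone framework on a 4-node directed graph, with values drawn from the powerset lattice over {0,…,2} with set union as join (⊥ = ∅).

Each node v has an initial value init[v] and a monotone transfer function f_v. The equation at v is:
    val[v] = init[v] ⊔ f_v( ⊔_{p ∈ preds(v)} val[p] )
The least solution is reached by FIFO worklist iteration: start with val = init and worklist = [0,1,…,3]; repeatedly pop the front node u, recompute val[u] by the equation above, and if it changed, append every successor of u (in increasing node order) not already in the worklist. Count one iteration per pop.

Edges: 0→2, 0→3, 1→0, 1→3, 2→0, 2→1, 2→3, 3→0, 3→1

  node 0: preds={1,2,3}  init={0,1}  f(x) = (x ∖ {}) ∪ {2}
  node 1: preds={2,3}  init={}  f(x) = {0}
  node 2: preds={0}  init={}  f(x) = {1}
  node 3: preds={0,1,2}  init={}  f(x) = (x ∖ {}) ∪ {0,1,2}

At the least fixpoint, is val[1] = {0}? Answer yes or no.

yes

Worklist (6 pops):
  #1 pop 0: in={} → {0,1,2} (was {0,1}); enqueue []
  #2 pop 1: in={} → {0} (was {}); enqueue [0]
  #3 pop 2: in={0,1,2} → {1} (was {}); enqueue [1]
  #4 pop 3: in={0,1,2} → {0,1,2} (was {}); enqueue []
  #5 pop 0: in={0,1,2} → {0,1,2} (no change)
  #6 pop 1: in={0,1,2} → {0} (no change)

Fixpoint:
  val[0] = {0,1,2}
  val[1] = {0}
  val[2] = {1}
  val[3] = {0,1,2}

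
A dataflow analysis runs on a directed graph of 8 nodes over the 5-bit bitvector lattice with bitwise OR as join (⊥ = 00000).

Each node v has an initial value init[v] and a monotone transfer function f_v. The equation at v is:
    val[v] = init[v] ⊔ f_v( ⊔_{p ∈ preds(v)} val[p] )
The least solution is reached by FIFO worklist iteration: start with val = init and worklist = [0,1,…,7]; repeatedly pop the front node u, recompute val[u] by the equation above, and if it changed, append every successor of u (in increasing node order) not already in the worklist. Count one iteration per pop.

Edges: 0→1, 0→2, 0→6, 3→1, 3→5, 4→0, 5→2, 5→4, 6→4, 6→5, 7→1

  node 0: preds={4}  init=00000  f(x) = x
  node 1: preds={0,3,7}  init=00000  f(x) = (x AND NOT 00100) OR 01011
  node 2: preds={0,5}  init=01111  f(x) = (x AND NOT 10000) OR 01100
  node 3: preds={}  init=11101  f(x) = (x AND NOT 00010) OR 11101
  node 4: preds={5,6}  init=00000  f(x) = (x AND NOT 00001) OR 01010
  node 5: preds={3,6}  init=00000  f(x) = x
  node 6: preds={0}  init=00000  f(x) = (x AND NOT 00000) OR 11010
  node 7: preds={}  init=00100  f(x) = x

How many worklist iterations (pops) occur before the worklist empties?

21

Worklist (21 pops):
  #1 pop 0: in=00000 → 00000 (no change)
  #2 pop 1: in=11101 → 11011 (was 00000); enqueue []
  #3 pop 2: in=00000 → 01111 (no change)
  #4 pop 3: in=00000 → 11101 (no change)
  #5 pop 4: in=00000 → 01010 (was 00000); enqueue [0]
  #6 pop 5: in=11101 → 11101 (was 00000); enqueue [2,4]
  #7 pop 6: in=00000 → 11010 (was 00000); enqueue [5]
  #8 pop 7: in=00000 → 00100 (no change)
  #9 pop 0: in=01010 → 01010 (was 00000); enqueue [1,6]
  #10 pop 2: in=11111 → 01111 (no change)
  #11 pop 4: in=11111 → 11110 (was 01010); enqueue [0]
  #12 pop 5: in=11111 → 11111 (was 11101); enqueue [2,4]
  #13 pop 1: in=11111 → 11011 (no change)
  #14 pop 6: in=01010 → 11010 (no change)
  #15 pop 0: in=11110 → 11110 (was 01010); enqueue [1,6]
  #16 pop 2: in=11111 → 01111 (no change)
  #17 pop 4: in=11111 → 11110 (no change)
  #18 pop 1: in=11111 → 11011 (no change)
  #19 pop 6: in=11110 → 11110 (was 11010); enqueue [4,5]
  #20 pop 4: in=11111 → 11110 (no change)
  #21 pop 5: in=11111 → 11111 (no change)

Fixpoint:
  val[0] = 11110
  val[1] = 11011
  val[2] = 01111
  val[3] = 11101
  val[4] = 11110
  val[5] = 11111
  val[6] = 11110
  val[7] = 00100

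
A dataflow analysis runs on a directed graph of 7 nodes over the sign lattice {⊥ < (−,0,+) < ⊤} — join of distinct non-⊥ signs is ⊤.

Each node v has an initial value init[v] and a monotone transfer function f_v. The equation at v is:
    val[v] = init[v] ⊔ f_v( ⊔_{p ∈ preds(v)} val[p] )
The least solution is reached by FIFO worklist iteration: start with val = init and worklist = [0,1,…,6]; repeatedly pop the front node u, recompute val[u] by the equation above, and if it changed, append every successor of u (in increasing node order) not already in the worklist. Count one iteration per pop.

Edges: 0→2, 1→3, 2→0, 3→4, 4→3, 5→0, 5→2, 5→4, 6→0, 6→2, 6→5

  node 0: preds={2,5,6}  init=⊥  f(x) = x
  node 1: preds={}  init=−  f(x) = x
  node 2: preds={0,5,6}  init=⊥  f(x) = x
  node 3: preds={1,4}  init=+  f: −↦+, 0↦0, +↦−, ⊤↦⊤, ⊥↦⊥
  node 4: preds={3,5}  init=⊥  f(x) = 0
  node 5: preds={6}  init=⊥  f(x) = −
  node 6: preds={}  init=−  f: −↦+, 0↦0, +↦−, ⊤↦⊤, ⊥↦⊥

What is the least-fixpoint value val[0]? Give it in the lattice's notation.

Trace (11 dequeues):
  [1] u=0 | in − | out − | prev ⊥ | push {}
  [2] u=1 | in ⊥ | out − | ==
  [3] u=2 | in − | out − | prev ⊥ | push {0}
  [4] u=3 | in − | out + | ==
  [5] u=4 | in + | out 0 | prev ⊥ | push {3}
  [6] u=5 | in − | out − | prev ⊥ | push {2,4}
  [7] u=6 | in ⊥ | out − | ==
  [8] u=0 | in − | out − | ==
  [9] u=3 | in ⊤ | out ⊤ | prev + | push {}
  [10] u=2 | in − | out − | ==
  [11] u=4 | in ⊤ | out 0 | ==

Converged values:
  [0] −
  [1] −
  [2] −
  [3] ⊤
  [4] 0
  [5] −
  [6] −

−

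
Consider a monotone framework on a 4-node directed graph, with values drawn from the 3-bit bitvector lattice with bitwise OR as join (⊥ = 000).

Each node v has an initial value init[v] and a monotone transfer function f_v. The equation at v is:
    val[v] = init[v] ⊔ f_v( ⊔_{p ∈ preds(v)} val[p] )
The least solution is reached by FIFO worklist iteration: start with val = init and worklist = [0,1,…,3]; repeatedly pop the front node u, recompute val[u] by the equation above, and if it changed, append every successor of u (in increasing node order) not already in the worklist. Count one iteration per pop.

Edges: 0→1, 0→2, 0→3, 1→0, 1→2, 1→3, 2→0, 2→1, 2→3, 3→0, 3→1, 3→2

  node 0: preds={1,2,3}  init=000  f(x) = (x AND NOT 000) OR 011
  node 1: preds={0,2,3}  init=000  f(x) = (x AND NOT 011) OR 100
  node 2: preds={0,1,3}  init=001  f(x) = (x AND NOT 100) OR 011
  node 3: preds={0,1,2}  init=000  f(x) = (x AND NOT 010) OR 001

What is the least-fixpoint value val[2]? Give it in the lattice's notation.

Iteration log — 8 steps:
  step 1. node 0  ⊔preds=001  new=011  old=000  +wl: 
  step 2. node 1  ⊔preds=011  new=100  old=000  +wl: 0
  step 3. node 2  ⊔preds=111  new=011  old=001  +wl: 1
  step 4. node 3  ⊔preds=111  new=101  old=000  +wl: 2
  step 5. node 0  ⊔preds=111  new=111  old=011  +wl: 3
  step 6. node 1  ⊔preds=111  new=100  stable
  step 7. node 2  ⊔preds=111  new=011  stable
  step 8. node 3  ⊔preds=111  new=101  stable

Least fixpoint reached:
  node 0: 111
  node 1: 100
  node 2: 011
  node 3: 101

011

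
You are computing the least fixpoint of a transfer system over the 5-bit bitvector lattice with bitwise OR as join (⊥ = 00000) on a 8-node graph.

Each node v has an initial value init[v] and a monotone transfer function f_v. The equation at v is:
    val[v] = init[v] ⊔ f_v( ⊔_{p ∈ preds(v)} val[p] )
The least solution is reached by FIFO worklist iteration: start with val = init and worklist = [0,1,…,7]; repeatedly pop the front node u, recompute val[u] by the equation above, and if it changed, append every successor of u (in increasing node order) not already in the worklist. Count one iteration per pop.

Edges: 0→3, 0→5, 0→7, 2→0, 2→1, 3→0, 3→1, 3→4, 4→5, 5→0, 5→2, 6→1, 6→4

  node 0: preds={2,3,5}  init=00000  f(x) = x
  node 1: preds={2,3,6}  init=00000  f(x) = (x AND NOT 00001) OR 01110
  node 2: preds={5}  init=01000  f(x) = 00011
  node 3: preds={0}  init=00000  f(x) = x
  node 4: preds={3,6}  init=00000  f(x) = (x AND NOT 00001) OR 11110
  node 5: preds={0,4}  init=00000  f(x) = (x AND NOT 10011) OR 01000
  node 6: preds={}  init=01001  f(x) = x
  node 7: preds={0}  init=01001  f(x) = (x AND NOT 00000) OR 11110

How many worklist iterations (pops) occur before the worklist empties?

17

Trace (17 dequeues):
  [1] u=0 | in 01000 | out 01000 | prev 00000 | push {}
  [2] u=1 | in 01001 | out 01110 | prev 00000 | push {}
  [3] u=2 | in 00000 | out 01011 | prev 01000 | push {0,1}
  [4] u=3 | in 01000 | out 01000 | prev 00000 | push {}
  [5] u=4 | in 01001 | out 11110 | prev 00000 | push {}
  [6] u=5 | in 11110 | out 01100 | prev 00000 | push {2}
  [7] u=6 | in 00000 | out 01001 | ==
  [8] u=7 | in 01000 | out 11111 | prev 01001 | push {}
  [9] u=0 | in 01111 | out 01111 | prev 01000 | push {3,5,7}
  [10] u=1 | in 01011 | out 01110 | ==
  [11] u=2 | in 01100 | out 01011 | ==
  [12] u=3 | in 01111 | out 01111 | prev 01000 | push {0,1,4}
  [13] u=5 | in 11111 | out 01100 | ==
  [14] u=7 | in 01111 | out 11111 | ==
  [15] u=0 | in 01111 | out 01111 | ==
  [16] u=1 | in 01111 | out 01110 | ==
  [17] u=4 | in 01111 | out 11110 | ==

Converged values:
  [0] 01111
  [1] 01110
  [2] 01011
  [3] 01111
  [4] 11110
  [5] 01100
  [6] 01001
  [7] 11111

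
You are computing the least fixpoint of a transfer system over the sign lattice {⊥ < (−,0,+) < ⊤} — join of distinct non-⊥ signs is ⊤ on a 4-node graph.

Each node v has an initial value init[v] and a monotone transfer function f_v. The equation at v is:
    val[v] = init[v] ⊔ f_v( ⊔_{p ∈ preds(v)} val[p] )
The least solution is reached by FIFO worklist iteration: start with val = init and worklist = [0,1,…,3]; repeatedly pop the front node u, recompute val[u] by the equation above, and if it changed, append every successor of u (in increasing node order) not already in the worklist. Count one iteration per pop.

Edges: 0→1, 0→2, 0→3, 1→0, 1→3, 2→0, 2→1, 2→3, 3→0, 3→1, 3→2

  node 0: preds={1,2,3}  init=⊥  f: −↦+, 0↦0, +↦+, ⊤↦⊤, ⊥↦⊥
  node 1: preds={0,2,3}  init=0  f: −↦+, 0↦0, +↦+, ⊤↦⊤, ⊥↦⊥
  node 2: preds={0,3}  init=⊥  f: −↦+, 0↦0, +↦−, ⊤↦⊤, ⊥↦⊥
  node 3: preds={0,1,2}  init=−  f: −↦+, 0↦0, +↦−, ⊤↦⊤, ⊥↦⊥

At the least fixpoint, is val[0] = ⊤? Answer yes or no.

yes

Iteration log — 7 steps:
  step 1. node 0  ⊔preds=⊤  new=⊤  old=⊥  +wl: 
  step 2. node 1  ⊔preds=⊤  new=⊤  old=0  +wl: 0
  step 3. node 2  ⊔preds=⊤  new=⊤  old=⊥  +wl: 1
  step 4. node 3  ⊔preds=⊤  new=⊤  old=−  +wl: 2
  step 5. node 0  ⊔preds=⊤  new=⊤  stable
  step 6. node 1  ⊔preds=⊤  new=⊤  stable
  step 7. node 2  ⊔preds=⊤  new=⊤  stable

Least fixpoint reached:
  node 0: ⊤
  node 1: ⊤
  node 2: ⊤
  node 3: ⊤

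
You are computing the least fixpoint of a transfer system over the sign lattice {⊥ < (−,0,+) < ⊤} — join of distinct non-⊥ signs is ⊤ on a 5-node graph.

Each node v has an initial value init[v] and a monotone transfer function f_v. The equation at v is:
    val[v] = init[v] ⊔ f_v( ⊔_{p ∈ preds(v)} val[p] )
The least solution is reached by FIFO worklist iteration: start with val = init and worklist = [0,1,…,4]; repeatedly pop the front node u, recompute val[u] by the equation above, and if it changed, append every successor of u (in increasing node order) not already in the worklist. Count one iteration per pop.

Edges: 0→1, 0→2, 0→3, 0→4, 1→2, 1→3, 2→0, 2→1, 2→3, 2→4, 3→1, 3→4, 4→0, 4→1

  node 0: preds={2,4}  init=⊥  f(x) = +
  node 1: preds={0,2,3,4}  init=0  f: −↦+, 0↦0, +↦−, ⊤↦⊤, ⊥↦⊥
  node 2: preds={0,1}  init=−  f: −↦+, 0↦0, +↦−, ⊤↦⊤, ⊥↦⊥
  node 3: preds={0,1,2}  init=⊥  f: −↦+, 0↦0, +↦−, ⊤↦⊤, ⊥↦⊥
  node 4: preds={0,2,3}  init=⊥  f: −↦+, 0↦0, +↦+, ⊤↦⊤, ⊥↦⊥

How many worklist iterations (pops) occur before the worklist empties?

7

Trace (7 dequeues):
  [1] u=0 | in − | out + | prev ⊥ | push {}
  [2] u=1 | in ⊤ | out ⊤ | prev 0 | push {}
  [3] u=2 | in ⊤ | out ⊤ | prev − | push {0,1}
  [4] u=3 | in ⊤ | out ⊤ | prev ⊥ | push {}
  [5] u=4 | in ⊤ | out ⊤ | prev ⊥ | push {}
  [6] u=0 | in ⊤ | out + | ==
  [7] u=1 | in ⊤ | out ⊤ | ==

Converged values:
  [0] +
  [1] ⊤
  [2] ⊤
  [3] ⊤
  [4] ⊤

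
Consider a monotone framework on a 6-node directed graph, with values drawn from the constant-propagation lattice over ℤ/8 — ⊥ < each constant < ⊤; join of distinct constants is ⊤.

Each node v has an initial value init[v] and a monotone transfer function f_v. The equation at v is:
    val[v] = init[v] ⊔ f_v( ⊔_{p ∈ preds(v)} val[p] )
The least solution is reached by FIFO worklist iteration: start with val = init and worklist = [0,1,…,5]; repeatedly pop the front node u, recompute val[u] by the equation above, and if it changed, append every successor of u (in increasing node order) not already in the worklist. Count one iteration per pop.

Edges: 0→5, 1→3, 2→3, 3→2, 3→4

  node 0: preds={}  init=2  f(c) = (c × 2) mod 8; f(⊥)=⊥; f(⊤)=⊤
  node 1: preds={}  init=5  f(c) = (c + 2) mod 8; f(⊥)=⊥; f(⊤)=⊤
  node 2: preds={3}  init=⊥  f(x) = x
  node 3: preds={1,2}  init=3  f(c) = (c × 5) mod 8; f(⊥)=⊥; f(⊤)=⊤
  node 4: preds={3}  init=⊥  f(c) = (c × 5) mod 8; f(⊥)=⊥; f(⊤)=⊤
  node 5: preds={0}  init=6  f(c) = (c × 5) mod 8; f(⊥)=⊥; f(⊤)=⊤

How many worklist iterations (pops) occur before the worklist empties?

Worklist (8 pops):
  #1 pop 0: in=⊥ → 2 (no change)
  #2 pop 1: in=⊥ → 5 (no change)
  #3 pop 2: in=3 → 3 (was ⊥); enqueue []
  #4 pop 3: in=⊤ → ⊤ (was 3); enqueue [2]
  #5 pop 4: in=⊤ → ⊤ (was ⊥); enqueue []
  #6 pop 5: in=2 → ⊤ (was 6); enqueue []
  #7 pop 2: in=⊤ → ⊤ (was 3); enqueue [3]
  #8 pop 3: in=⊤ → ⊤ (no change)

Fixpoint:
  val[0] = 2
  val[1] = 5
  val[2] = ⊤
  val[3] = ⊤
  val[4] = ⊤
  val[5] = ⊤

8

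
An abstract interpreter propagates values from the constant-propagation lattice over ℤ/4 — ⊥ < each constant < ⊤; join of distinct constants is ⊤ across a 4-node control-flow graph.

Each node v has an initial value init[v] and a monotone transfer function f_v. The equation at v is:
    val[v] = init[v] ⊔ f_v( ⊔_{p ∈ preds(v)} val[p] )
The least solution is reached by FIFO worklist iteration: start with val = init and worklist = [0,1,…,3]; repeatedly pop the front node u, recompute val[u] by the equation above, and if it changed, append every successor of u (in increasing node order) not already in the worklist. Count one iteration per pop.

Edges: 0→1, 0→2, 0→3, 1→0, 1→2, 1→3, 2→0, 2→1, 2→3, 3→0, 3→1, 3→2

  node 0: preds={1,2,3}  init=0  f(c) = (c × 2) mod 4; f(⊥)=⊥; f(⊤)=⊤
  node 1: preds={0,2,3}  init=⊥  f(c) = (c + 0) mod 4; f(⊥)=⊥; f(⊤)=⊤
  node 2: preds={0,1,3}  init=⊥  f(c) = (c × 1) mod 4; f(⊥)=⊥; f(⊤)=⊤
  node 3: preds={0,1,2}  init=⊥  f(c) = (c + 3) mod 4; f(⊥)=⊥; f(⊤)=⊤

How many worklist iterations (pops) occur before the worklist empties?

Iteration log — 11 steps:
  step 1. node 0  ⊔preds=⊥  new=0  stable
  step 2. node 1  ⊔preds=0  new=0  old=⊥  +wl: 0
  step 3. node 2  ⊔preds=0  new=0  old=⊥  +wl: 1
  step 4. node 3  ⊔preds=0  new=3  old=⊥  +wl: 2
  step 5. node 0  ⊔preds=⊤  new=⊤  old=0  +wl: 3
  step 6. node 1  ⊔preds=⊤  new=⊤  old=0  +wl: 0
  step 7. node 2  ⊔preds=⊤  new=⊤  old=0  +wl: 1
  step 8. node 3  ⊔preds=⊤  new=⊤  old=3  +wl: 2
  step 9. node 0  ⊔preds=⊤  new=⊤  stable
  step 10. node 1  ⊔preds=⊤  new=⊤  stable
  step 11. node 2  ⊔preds=⊤  new=⊤  stable

Least fixpoint reached:
  node 0: ⊤
  node 1: ⊤
  node 2: ⊤
  node 3: ⊤

11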